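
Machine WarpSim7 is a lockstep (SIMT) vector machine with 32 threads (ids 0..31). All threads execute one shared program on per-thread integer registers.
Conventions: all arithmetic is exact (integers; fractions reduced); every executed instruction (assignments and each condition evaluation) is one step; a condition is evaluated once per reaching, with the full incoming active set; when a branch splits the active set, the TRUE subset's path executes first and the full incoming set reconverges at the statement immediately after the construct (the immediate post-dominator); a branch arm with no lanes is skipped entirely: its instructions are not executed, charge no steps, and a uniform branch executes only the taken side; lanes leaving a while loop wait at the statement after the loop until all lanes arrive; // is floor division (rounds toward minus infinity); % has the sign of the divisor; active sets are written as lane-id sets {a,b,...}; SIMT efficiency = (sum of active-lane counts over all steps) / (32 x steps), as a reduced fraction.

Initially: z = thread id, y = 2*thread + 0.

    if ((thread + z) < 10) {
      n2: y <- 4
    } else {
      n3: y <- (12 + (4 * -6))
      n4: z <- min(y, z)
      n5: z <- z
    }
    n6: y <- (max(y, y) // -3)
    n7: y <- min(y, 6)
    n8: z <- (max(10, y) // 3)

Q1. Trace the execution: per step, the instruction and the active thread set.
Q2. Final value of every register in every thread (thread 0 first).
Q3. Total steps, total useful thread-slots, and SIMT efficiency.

step 0: eval ((thread + z) < 10)     {0,1,2,3,4,5,6,7,8,9,10,11,12,13,14,15,16,17,18,19,20,21,22,23,24,25,26,27,28,29,30,31}
step 1: y <- 4                       {0,1,2,3,4}
step 2: y <- (12 + (4 * -6))         {5,6,7,8,9,10,11,12,13,14,15,16,17,18,19,20,21,22,23,24,25,26,27,28,29,30,31}
step 3: z <- min(y, z)               {5,6,7,8,9,10,11,12,13,14,15,16,17,18,19,20,21,22,23,24,25,26,27,28,29,30,31}
step 4: z <- z                       {5,6,7,8,9,10,11,12,13,14,15,16,17,18,19,20,21,22,23,24,25,26,27,28,29,30,31}
step 5: y <- (max(y, y) // -3)       {0,1,2,3,4,5,6,7,8,9,10,11,12,13,14,15,16,17,18,19,20,21,22,23,24,25,26,27,28,29,30,31}
step 6: y <- min(y, 6)               {0,1,2,3,4,5,6,7,8,9,10,11,12,13,14,15,16,17,18,19,20,21,22,23,24,25,26,27,28,29,30,31}
step 7: z <- (max(10, y) // 3)       {0,1,2,3,4,5,6,7,8,9,10,11,12,13,14,15,16,17,18,19,20,21,22,23,24,25,26,27,28,29,30,31}

Answer: 8 steps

z: 3,3,3,3,3,3,3,3,3,3,3,3,3,3,3,3,3,3,3,3,3,3,3,3,3,3,3,3,3,3,3,3
y: -2,-2,-2,-2,-2,4,4,4,4,4,4,4,4,4,4,4,4,4,4,4,4,4,4,4,4,4,4,4,4,4,4,4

steps = 8; useful = 214; efficiency = 214/256 = 107/128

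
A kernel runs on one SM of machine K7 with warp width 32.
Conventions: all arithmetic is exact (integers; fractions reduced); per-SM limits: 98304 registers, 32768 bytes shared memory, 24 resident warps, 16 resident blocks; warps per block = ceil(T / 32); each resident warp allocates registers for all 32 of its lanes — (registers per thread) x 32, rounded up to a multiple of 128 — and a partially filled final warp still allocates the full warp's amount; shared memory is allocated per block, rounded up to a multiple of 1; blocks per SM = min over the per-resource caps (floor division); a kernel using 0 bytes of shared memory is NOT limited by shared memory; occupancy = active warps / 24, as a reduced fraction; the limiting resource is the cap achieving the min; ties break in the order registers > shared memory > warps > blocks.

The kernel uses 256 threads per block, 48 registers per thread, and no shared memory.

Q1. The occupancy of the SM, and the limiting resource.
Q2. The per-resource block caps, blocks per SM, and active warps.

Answer: occupancy 1, limited by warps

registers: 8 blocks
shared memory: no limit (kernel uses none)
warps: 3 blocks
blocks: 16 blocks

Answer: 3 blocks, 24 active warps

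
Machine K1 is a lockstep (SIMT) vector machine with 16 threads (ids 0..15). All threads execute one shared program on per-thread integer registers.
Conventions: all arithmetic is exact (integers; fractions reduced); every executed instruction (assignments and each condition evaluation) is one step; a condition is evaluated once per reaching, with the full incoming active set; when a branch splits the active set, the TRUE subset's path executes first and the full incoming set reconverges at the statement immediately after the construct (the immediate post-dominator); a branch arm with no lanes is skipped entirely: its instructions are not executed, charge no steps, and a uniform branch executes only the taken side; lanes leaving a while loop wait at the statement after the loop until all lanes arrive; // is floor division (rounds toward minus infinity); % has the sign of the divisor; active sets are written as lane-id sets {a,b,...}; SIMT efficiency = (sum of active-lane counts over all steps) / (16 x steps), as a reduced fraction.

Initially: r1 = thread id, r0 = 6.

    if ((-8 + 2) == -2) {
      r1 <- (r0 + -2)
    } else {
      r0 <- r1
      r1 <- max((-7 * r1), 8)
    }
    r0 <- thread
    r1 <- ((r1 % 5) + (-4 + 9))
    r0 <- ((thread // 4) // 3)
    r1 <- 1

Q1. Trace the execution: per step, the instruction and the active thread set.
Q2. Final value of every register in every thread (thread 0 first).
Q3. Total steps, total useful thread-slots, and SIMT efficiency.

step 0: eval ((-8 + 2) == -2)        {0,1,2,3,4,5,6,7,8,9,10,11,12,13,14,15}
step 1: r0 <- r1                     {0,1,2,3,4,5,6,7,8,9,10,11,12,13,14,15}
step 2: r1 <- max((-7 * r1), 8)      {0,1,2,3,4,5,6,7,8,9,10,11,12,13,14,15}
step 3: r0 <- thread                 {0,1,2,3,4,5,6,7,8,9,10,11,12,13,14,15}
step 4: r1 <- ((r1 % 5) + (-4 + 9))  {0,1,2,3,4,5,6,7,8,9,10,11,12,13,14,15}
step 5: r0 <- ((thread // 4) // 3)   {0,1,2,3,4,5,6,7,8,9,10,11,12,13,14,15}
step 6: r1 <- 1                      {0,1,2,3,4,5,6,7,8,9,10,11,12,13,14,15}

Answer: 7 steps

r1: 1,1,1,1,1,1,1,1,1,1,1,1,1,1,1,1
r0: 0,0,0,0,0,0,0,0,0,0,0,0,1,1,1,1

steps = 7; useful = 112; efficiency = 112/112 = 1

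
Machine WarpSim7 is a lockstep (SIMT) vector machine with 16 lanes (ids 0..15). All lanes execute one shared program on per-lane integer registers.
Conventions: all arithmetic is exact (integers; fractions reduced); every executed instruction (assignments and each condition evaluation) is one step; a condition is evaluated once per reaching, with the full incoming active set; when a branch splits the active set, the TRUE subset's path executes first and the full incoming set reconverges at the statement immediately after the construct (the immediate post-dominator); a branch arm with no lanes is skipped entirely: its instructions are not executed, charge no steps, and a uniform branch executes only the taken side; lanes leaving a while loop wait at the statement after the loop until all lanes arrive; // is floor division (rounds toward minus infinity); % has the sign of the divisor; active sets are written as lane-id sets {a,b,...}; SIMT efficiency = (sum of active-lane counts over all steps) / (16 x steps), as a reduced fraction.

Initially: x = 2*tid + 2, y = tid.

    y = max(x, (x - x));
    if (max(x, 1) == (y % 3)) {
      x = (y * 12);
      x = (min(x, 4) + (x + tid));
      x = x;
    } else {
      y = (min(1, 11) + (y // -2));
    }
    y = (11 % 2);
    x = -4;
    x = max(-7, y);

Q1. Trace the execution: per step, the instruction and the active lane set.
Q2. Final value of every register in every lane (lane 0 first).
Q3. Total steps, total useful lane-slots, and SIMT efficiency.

step 0: y <- max(x, (x - x))         {0,1,2,3,4,5,6,7,8,9,10,11,12,13,14,15}
step 1: eval (max(x, 1) == (y % 3))  {0,1,2,3,4,5,6,7,8,9,10,11,12,13,14,15}
step 2: x <- (y * 12)                {0}
step 3: x <- (min(x, 4) + (x + tid)) {0}
step 4: x <- x                       {0}
step 5: y <- (min(1, 11) + (y // -2)) {1,2,3,4,5,6,7,8,9,10,11,12,13,14,15}
step 6: y <- (11 % 2)                {0,1,2,3,4,5,6,7,8,9,10,11,12,13,14,15}
step 7: x <- -4                      {0,1,2,3,4,5,6,7,8,9,10,11,12,13,14,15}
step 8: x <- max(-7, y)              {0,1,2,3,4,5,6,7,8,9,10,11,12,13,14,15}

Answer: 9 steps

x: 1,1,1,1,1,1,1,1,1,1,1,1,1,1,1,1
y: 1,1,1,1,1,1,1,1,1,1,1,1,1,1,1,1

steps = 9; useful = 98; efficiency = 98/144 = 49/72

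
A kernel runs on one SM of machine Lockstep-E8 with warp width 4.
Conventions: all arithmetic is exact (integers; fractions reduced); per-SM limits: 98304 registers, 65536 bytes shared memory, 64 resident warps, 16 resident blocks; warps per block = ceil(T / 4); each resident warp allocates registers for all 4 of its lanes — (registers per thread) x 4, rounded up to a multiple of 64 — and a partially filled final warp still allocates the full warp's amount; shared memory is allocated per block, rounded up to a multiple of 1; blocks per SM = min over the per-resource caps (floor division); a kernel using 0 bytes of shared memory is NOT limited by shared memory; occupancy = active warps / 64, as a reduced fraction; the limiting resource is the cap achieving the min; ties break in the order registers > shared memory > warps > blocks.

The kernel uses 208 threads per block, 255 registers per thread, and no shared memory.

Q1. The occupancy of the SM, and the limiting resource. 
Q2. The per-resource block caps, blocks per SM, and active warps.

Answer: occupancy 13/16, limited by registers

registers: 1 block
shared memory: no limit (kernel uses none)
warps: 1 block
blocks: 16 blocks

Answer: 1 block, 52 active warps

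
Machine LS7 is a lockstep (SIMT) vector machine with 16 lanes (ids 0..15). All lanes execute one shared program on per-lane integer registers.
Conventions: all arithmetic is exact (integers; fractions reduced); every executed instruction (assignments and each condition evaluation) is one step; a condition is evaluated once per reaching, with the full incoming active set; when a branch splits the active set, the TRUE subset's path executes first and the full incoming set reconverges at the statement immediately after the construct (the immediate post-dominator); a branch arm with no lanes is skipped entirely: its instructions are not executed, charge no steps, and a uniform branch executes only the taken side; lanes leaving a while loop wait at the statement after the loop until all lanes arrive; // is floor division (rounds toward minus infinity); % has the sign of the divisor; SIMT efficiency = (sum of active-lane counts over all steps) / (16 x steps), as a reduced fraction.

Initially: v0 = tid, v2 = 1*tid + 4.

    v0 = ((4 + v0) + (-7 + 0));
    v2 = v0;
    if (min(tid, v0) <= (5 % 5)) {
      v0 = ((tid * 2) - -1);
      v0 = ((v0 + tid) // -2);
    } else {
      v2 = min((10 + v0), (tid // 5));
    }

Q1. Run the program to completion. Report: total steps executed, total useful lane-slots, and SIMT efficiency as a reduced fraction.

Answer: 6 steps, 68 useful, 17/24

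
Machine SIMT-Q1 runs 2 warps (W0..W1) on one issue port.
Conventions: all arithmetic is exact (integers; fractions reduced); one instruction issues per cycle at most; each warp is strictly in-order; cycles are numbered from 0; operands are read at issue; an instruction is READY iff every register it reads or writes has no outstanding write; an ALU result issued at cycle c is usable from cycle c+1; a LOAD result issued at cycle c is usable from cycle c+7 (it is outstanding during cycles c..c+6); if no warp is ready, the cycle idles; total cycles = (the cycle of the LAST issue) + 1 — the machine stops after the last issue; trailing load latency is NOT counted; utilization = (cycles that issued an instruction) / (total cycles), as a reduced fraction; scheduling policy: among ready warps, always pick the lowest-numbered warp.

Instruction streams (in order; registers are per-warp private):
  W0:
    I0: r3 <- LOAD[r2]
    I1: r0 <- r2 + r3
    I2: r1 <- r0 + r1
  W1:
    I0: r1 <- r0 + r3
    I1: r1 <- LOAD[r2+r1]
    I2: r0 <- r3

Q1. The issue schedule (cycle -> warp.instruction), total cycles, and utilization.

cycle 0: W0.I0
cycle 1: W1.I0
cycle 2: W1.I1
cycle 3: W1.I2
cycle 4: idle
cycle 5: idle
cycle 6: idle
cycle 7: W0.I1
cycle 8: W0.I2

Answer: 9 cycles, utilization 2/3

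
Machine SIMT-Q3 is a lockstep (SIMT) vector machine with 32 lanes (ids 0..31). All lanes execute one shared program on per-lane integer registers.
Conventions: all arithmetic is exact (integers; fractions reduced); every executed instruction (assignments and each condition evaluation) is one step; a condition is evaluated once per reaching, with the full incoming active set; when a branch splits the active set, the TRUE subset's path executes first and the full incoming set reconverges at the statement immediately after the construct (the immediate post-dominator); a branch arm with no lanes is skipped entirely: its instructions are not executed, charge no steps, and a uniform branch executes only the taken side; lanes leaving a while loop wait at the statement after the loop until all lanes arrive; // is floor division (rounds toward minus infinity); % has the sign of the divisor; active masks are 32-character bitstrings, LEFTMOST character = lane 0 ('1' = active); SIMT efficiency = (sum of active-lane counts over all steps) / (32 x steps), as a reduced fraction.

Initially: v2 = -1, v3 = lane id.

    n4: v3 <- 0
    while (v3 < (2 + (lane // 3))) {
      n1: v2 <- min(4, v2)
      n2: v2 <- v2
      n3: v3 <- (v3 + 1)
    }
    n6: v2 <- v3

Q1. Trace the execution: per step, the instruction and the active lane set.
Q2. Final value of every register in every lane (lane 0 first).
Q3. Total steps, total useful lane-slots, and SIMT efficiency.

step 0: v3 <- 0                      11111111111111111111111111111111
step 1: eval (v3 < (2 + (lane // 3))) 11111111111111111111111111111111
step 2: v2 <- min(4, v2)             11111111111111111111111111111111
step 3: v2 <- v2                     11111111111111111111111111111111
step 4: v3 <- (v3 + 1)               11111111111111111111111111111111
step 5: eval (v3 < (2 + (lane // 3))) 11111111111111111111111111111111
step 6: v2 <- min(4, v2)             11111111111111111111111111111111
step 7: v2 <- v2                     11111111111111111111111111111111
step 8: v3 <- (v3 + 1)               11111111111111111111111111111111
step 9: eval (v3 < (2 + (lane // 3))) 11111111111111111111111111111111
step 10: v2 <- min(4, v2)             00011111111111111111111111111111
step 11: v2 <- v2                     00011111111111111111111111111111
step 12: v3 <- (v3 + 1)               00011111111111111111111111111111
step 13: eval (v3 < (2 + (lane // 3))) 00011111111111111111111111111111
step 14: v2 <- min(4, v2)             00000011111111111111111111111111
step 15: v2 <- v2                     00000011111111111111111111111111
step 16: v3 <- (v3 + 1)               00000011111111111111111111111111
step 17: eval (v3 < (2 + (lane // 3))) 00000011111111111111111111111111
step 18: v2 <- min(4, v2)             00000000011111111111111111111111
step 19: v2 <- v2                     00000000011111111111111111111111
step 20: v3 <- (v3 + 1)               00000000011111111111111111111111
step 21: eval (v3 < (2 + (lane // 3))) 00000000011111111111111111111111
step 22: v2 <- min(4, v2)             00000000000011111111111111111111
step 23: v2 <- v2                     00000000000011111111111111111111
step 24: v3 <- (v3 + 1)               00000000000011111111111111111111
step 25: eval (v3 < (2 + (lane // 3))) 00000000000011111111111111111111
step 26: v2 <- min(4, v2)             00000000000000011111111111111111
step 27: v2 <- v2                     00000000000000011111111111111111
step 28: v3 <- (v3 + 1)               00000000000000011111111111111111
step 29: eval (v3 < (2 + (lane // 3))) 00000000000000011111111111111111
step 30: v2 <- min(4, v2)             00000000000000000011111111111111
step 31: v2 <- v2                     00000000000000000011111111111111
step 32: v3 <- (v3 + 1)               00000000000000000011111111111111
step 33: eval (v3 < (2 + (lane // 3))) 00000000000000000011111111111111
step 34: v2 <- min(4, v2)             00000000000000000000011111111111
step 35: v2 <- v2                     00000000000000000000011111111111
step 36: v3 <- (v3 + 1)               00000000000000000000011111111111
step 37: eval (v3 < (2 + (lane // 3))) 00000000000000000000011111111111
step 38: v2 <- min(4, v2)             00000000000000000000000011111111
step 39: v2 <- v2                     00000000000000000000000011111111
step 40: v3 <- (v3 + 1)               00000000000000000000000011111111
step 41: eval (v3 < (2 + (lane // 3))) 00000000000000000000000011111111
step 42: v2 <- min(4, v2)             00000000000000000000000000011111
step 43: v2 <- v2                     00000000000000000000000000011111
step 44: v3 <- (v3 + 1)               00000000000000000000000000011111
step 45: eval (v3 < (2 + (lane // 3))) 00000000000000000000000000011111
step 46: v2 <- min(4, v2)             00000000000000000000000000000011
step 47: v2 <- v2                     00000000000000000000000000000011
step 48: v3 <- (v3 + 1)               00000000000000000000000000000011
step 49: eval (v3 < (2 + (lane // 3))) 00000000000000000000000000000011
step 50: v2 <- v3                     11111111111111111111111111111111

Answer: 51 steps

v2: 2,2,2,3,3,3,4,4,4,5,5,5,6,6,6,7,7,7,8,8,8,9,9,9,10,10,10,11,11,11,12,12
v3: 2,2,2,3,3,3,4,4,4,5,5,5,6,6,6,7,7,7,8,8,8,9,9,9,10,10,10,11,11,11,12,12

steps = 51; useful = 972; efficiency = 972/1632 = 81/136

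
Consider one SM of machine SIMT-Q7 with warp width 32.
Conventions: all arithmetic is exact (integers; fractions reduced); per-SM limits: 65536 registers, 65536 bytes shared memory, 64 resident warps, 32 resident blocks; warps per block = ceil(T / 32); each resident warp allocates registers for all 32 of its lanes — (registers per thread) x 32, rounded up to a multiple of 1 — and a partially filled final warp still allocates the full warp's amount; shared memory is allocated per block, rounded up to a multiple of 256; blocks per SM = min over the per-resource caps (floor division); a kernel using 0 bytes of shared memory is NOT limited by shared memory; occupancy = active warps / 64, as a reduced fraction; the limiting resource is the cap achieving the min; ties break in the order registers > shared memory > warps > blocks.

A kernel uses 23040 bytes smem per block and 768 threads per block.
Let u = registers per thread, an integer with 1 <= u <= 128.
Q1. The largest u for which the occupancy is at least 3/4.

Answer: u = 42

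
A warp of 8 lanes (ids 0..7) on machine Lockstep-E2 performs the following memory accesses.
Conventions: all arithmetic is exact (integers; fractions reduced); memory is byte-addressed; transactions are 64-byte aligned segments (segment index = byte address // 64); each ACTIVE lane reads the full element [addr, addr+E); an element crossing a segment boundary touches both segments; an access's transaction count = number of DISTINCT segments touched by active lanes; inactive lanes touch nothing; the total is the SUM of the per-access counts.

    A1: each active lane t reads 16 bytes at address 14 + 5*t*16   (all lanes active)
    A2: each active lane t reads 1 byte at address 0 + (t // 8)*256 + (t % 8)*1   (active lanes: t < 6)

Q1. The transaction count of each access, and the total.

A1: 10 transactions
A2: 1 transaction

Answer: 10,1; total 11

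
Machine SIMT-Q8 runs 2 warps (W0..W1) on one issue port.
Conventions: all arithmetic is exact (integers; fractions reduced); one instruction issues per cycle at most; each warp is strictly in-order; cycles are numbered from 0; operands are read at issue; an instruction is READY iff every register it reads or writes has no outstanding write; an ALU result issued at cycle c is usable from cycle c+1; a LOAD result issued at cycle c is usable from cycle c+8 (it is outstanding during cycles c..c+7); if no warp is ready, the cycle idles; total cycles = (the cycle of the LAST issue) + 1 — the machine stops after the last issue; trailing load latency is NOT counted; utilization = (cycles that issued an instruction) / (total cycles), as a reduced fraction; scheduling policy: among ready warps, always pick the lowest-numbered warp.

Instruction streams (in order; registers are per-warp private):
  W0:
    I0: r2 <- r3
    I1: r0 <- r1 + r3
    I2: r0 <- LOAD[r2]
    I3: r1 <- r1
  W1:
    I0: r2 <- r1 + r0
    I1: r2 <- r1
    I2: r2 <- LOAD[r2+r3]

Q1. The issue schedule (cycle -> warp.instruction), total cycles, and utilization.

cycle 0: W0.I0
cycle 1: W0.I1
cycle 2: W0.I2
cycle 3: W0.I3
cycle 4: W1.I0
cycle 5: W1.I1
cycle 6: W1.I2

Answer: 7 cycles, utilization 1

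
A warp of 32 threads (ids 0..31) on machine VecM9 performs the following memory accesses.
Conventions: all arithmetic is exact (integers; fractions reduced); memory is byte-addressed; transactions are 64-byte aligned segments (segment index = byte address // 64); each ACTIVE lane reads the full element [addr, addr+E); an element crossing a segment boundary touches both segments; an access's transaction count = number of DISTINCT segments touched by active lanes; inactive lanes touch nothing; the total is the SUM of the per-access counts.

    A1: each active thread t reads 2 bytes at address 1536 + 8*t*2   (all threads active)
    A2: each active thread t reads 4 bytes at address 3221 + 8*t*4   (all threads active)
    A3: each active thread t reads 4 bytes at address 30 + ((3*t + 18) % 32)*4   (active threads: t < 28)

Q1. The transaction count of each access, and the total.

A1: 8 transactions
A2: 16 transactions
A3: 3 transactions

Answer: 8,16,3; total 27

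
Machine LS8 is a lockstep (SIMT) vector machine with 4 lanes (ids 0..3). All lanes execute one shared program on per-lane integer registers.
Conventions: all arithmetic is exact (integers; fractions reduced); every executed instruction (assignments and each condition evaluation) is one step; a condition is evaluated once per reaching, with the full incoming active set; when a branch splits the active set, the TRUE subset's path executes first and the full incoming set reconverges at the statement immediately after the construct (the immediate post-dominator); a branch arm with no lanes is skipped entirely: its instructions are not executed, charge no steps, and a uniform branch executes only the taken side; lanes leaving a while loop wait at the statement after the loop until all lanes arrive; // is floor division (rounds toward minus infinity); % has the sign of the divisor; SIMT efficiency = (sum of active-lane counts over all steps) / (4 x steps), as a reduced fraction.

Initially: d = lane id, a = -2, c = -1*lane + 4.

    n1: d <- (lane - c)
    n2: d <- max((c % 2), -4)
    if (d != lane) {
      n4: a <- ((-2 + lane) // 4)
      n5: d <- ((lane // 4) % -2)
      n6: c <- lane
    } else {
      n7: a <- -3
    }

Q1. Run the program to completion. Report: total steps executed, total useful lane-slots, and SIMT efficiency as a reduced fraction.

Answer: 7 steps, 20 useful, 5/7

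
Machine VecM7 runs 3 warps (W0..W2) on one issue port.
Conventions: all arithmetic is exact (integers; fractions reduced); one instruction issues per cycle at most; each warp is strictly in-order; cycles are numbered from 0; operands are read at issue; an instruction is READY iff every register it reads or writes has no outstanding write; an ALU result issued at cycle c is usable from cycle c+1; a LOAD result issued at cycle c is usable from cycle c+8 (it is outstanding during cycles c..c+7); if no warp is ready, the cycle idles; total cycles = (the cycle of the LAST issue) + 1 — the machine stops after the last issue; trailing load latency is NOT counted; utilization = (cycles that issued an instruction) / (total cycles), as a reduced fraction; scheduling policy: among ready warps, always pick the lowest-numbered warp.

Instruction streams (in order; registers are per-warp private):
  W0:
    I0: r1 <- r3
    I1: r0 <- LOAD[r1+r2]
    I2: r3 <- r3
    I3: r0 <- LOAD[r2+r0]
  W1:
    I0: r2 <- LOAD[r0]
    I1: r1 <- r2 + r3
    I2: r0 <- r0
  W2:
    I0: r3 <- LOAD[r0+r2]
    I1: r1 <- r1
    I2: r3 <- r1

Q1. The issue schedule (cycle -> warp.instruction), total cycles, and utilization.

cycle 0: W0.I0
cycle 1: W0.I1
cycle 2: W0.I2
cycle 3: W1.I0
cycle 4: W2.I0
cycle 5: W2.I1
cycle 6: idle
cycle 7: idle
cycle 8: idle
cycle 9: W0.I3
cycle 10: idle
cycle 11: W1.I1
cycle 12: W1.I2
cycle 13: W2.I2

Answer: 14 cycles, utilization 5/7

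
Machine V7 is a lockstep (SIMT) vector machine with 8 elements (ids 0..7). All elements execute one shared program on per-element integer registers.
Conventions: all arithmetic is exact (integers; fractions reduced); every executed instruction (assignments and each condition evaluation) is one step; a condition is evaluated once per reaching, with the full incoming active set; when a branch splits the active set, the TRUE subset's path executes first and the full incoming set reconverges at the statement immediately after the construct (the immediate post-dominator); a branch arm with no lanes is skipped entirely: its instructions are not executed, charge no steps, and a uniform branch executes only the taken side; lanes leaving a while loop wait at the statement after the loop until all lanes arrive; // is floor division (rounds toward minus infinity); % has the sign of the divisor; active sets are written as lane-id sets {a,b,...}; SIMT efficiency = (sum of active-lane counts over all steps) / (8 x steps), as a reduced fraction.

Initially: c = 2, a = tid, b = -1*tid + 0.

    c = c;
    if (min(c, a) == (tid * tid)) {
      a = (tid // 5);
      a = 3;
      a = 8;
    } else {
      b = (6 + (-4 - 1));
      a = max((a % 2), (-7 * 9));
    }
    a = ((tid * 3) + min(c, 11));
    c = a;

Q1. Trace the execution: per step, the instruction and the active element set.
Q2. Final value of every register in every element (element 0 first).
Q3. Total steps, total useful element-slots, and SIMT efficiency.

step 0: c <- c                       {0,1,2,3,4,5,6,7}
step 1: eval (min(c, a) == (tid * tid)) {0,1,2,3,4,5,6,7}
step 2: a <- (tid // 5)              {0,1}
step 3: a <- 3                       {0,1}
step 4: a <- 8                       {0,1}
step 5: b <- (6 + (-4 - 1))          {2,3,4,5,6,7}
step 6: a <- max((a % 2), (-7 * 9))  {2,3,4,5,6,7}
step 7: a <- ((tid * 3) + min(c, 11)) {0,1,2,3,4,5,6,7}
step 8: c <- a                       {0,1,2,3,4,5,6,7}

Answer: 9 steps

c: 2,5,8,11,14,17,20,23
a: 2,5,8,11,14,17,20,23
b: 0,-1,1,1,1,1,1,1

steps = 9; useful = 50; efficiency = 50/72 = 25/36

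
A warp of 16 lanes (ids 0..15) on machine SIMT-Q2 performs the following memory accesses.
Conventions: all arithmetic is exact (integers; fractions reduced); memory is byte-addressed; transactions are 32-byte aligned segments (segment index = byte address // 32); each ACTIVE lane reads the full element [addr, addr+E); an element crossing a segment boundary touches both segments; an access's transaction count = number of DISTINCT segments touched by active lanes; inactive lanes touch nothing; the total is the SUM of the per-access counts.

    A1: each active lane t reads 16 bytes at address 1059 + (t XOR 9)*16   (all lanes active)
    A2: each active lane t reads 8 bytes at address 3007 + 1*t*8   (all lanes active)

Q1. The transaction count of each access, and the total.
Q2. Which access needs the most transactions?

A1: 9 transactions
A2: 5 transactions

Answer: 9,5; total 14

Answer: A1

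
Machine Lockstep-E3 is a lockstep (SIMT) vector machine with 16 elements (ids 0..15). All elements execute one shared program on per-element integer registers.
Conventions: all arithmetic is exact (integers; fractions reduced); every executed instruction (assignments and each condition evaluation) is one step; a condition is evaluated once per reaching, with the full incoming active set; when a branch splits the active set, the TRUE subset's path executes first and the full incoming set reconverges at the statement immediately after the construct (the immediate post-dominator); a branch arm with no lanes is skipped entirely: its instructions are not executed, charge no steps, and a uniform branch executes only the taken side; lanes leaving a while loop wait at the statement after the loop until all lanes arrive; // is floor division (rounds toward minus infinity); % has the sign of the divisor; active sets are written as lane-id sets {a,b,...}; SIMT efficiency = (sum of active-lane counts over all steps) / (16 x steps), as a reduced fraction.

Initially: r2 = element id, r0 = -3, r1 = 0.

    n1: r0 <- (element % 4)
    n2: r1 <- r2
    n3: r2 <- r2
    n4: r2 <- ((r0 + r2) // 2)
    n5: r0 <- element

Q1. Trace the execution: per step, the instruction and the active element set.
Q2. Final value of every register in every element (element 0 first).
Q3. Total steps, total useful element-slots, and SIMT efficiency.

step 0: r0 <- (element % 4)          {0,1,2,3,4,5,6,7,8,9,10,11,12,13,14,15}
step 1: r1 <- r2                     {0,1,2,3,4,5,6,7,8,9,10,11,12,13,14,15}
step 2: r2 <- r2                     {0,1,2,3,4,5,6,7,8,9,10,11,12,13,14,15}
step 3: r2 <- ((r0 + r2) // 2)       {0,1,2,3,4,5,6,7,8,9,10,11,12,13,14,15}
step 4: r0 <- element                {0,1,2,3,4,5,6,7,8,9,10,11,12,13,14,15}

Answer: 5 steps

r2: 0,1,2,3,2,3,4,5,4,5,6,7,6,7,8,9
r0: 0,1,2,3,4,5,6,7,8,9,10,11,12,13,14,15
r1: 0,1,2,3,4,5,6,7,8,9,10,11,12,13,14,15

steps = 5; useful = 80; efficiency = 80/80 = 1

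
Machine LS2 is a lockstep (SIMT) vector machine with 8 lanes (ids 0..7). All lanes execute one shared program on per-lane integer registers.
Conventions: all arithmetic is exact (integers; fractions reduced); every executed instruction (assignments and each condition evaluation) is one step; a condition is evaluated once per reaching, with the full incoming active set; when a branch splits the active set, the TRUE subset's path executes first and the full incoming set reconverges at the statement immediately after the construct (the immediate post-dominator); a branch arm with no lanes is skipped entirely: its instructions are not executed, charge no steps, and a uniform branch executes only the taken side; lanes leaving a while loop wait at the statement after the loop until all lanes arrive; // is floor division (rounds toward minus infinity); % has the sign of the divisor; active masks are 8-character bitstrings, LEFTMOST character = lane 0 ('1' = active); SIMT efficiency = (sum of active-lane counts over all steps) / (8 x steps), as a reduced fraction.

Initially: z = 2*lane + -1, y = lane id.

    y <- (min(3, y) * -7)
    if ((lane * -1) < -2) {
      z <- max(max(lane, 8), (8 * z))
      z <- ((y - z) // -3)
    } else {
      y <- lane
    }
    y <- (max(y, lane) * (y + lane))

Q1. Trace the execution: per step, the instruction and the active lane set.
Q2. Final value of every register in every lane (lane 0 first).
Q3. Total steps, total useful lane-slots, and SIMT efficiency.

step 0: y <- (min(3, y) * -7)        11111111
step 1: eval ((lane * -1) < -2)      11111111
step 2: z <- max(max(lane, 8), (8 * z)) 00011111
step 3: z <- ((y - z) // -3)         00011111
step 4: y <- lane                    11100000
step 5: y <- (max(y, lane) * (y + lane)) 11111111

Answer: 6 steps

z: -1,1,3,20,25,31,36,41
y: 0,2,8,-54,-68,-80,-90,-98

steps = 6; useful = 37; efficiency = 37/48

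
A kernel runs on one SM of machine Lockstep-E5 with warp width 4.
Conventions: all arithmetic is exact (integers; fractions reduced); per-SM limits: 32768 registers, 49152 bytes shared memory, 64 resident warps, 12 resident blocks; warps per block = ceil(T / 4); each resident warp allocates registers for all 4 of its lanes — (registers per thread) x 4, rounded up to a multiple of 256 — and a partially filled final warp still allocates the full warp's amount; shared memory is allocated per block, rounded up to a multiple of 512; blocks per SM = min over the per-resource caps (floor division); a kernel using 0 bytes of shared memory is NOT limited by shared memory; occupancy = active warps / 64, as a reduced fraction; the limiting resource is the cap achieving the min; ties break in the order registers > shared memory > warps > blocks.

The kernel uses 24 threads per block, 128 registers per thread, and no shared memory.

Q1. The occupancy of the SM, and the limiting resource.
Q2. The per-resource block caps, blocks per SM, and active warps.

Answer: occupancy 15/16, limited by registers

registers: 10 blocks
shared memory: no limit (kernel uses none)
warps: 10 blocks
blocks: 12 blocks

Answer: 10 blocks, 60 active warps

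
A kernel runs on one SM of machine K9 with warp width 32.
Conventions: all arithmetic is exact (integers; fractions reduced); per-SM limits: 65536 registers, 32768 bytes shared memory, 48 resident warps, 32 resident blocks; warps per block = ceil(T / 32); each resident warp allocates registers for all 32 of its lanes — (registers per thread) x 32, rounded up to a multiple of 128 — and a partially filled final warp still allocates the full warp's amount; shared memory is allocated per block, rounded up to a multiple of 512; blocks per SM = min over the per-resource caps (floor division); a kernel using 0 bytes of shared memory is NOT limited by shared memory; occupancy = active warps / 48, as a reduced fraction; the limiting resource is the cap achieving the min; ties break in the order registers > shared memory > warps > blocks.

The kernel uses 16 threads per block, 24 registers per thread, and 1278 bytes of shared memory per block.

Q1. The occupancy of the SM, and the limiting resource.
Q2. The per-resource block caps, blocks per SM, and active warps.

Answer: occupancy 7/16, limited by shared memory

registers: 85 blocks
shared memory: 21 blocks
warps: 48 blocks
blocks: 32 blocks

Answer: 21 blocks, 21 active warps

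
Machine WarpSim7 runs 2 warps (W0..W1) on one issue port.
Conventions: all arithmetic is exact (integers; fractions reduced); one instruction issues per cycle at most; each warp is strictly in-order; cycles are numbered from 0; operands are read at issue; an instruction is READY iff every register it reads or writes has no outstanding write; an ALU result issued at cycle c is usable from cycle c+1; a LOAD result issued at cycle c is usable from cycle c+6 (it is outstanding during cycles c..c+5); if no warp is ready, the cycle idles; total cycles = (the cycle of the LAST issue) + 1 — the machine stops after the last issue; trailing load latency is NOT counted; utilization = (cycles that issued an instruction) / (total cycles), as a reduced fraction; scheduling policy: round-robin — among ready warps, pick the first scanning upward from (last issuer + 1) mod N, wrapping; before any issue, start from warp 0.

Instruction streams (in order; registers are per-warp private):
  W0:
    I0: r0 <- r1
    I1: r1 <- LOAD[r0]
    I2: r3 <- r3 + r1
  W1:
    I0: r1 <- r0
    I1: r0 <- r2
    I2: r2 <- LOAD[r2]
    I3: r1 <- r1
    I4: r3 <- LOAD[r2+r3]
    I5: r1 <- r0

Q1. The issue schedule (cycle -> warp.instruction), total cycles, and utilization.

cycle 0: W0.I0
cycle 1: W1.I0
cycle 2: W0.I1
cycle 3: W1.I1
cycle 4: W1.I2
cycle 5: W1.I3
cycle 6: idle
cycle 7: idle
cycle 8: W0.I2
cycle 9: idle
cycle 10: W1.I4
cycle 11: W1.I5

Answer: 12 cycles, utilization 3/4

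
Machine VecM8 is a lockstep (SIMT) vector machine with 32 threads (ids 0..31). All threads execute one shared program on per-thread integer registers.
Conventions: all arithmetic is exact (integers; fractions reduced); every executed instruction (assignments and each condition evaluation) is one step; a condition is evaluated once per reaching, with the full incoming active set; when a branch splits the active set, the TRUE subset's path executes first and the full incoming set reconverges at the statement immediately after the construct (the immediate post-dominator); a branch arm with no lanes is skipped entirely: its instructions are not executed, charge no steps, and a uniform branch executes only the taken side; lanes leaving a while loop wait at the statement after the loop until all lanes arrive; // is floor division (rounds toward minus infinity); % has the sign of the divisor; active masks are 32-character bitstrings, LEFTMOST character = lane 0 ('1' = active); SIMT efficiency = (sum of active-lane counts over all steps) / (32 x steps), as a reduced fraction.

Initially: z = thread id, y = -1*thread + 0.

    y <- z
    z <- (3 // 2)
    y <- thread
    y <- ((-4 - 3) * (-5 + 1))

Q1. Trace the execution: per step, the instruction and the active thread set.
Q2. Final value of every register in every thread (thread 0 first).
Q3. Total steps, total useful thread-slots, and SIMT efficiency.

step 0: y <- z                       11111111111111111111111111111111
step 1: z <- (3 // 2)                11111111111111111111111111111111
step 2: y <- thread                  11111111111111111111111111111111
step 3: y <- ((-4 - 3) * (-5 + 1))   11111111111111111111111111111111

Answer: 4 steps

z: 1,1,1,1,1,1,1,1,1,1,1,1,1,1,1,1,1,1,1,1,1,1,1,1,1,1,1,1,1,1,1,1
y: 28,28,28,28,28,28,28,28,28,28,28,28,28,28,28,28,28,28,28,28,28,28,28,28,28,28,28,28,28,28,28,28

steps = 4; useful = 128; efficiency = 128/128 = 1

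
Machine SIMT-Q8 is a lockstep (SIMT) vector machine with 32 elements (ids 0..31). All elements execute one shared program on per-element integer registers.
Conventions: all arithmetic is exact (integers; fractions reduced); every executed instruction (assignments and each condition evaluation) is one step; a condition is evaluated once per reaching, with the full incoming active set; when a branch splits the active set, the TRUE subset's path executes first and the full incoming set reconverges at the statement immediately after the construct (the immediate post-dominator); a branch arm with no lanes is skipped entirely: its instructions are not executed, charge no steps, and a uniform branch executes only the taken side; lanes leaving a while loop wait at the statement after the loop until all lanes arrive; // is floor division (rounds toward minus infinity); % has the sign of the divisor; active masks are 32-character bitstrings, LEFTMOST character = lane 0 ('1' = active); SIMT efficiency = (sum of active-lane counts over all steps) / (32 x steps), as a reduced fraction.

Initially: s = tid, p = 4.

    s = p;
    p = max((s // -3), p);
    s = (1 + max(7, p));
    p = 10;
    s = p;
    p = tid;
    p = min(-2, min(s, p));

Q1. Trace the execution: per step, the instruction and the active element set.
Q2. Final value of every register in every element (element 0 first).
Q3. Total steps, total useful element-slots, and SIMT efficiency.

step 0: s <- p                       11111111111111111111111111111111
step 1: p <- max((s // -3), p)       11111111111111111111111111111111
step 2: s <- (1 + max(7, p))         11111111111111111111111111111111
step 3: p <- 10                      11111111111111111111111111111111
step 4: s <- p                       11111111111111111111111111111111
step 5: p <- tid                     11111111111111111111111111111111
step 6: p <- min(-2, min(s, p))      11111111111111111111111111111111

Answer: 7 steps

s: 10,10,10,10,10,10,10,10,10,10,10,10,10,10,10,10,10,10,10,10,10,10,10,10,10,10,10,10,10,10,10,10
p: -2,-2,-2,-2,-2,-2,-2,-2,-2,-2,-2,-2,-2,-2,-2,-2,-2,-2,-2,-2,-2,-2,-2,-2,-2,-2,-2,-2,-2,-2,-2,-2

steps = 7; useful = 224; efficiency = 224/224 = 1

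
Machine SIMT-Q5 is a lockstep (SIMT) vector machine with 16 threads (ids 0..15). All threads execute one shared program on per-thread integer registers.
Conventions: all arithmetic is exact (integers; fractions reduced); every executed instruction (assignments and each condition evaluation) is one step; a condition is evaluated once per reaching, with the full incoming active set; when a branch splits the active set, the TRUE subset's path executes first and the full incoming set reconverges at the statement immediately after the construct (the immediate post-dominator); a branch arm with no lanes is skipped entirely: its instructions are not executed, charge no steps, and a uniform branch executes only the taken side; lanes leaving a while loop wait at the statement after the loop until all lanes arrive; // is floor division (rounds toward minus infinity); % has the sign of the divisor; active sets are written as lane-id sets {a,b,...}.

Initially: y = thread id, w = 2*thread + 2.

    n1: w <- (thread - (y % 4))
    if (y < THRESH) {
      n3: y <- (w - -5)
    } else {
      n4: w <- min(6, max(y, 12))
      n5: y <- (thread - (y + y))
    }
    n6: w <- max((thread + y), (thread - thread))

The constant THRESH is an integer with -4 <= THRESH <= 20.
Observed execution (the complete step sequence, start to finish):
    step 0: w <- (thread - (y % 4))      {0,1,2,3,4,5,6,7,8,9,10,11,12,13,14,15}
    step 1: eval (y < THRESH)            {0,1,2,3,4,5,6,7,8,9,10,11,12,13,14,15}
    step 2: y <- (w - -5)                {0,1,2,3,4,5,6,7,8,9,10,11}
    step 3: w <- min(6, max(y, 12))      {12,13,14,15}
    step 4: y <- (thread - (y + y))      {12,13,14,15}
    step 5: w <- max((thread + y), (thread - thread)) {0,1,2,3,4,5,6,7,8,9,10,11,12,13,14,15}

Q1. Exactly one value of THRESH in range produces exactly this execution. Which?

Answer: THRESH = 12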